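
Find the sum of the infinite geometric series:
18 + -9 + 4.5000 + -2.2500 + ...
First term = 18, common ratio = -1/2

For |r| < 1, S = a / (1 - r)
S = 18 / (1 - (-1/2))
S = 18 / (3/2)
S = 12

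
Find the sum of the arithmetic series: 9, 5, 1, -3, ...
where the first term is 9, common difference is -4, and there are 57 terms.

Sₙ = n/2 × (first + last)
Last term = a + (n-1)d = 9 + (57-1)×(-4) = -215
S_57 = 57/2 × (9 + (-215))
S_57 = 57/2 × (-206) = -5871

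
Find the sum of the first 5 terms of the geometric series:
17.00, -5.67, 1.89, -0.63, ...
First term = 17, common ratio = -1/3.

Sₙ = a(1 - rⁿ) / (1 - r)
S_5 = 17(1 - (-1/3)^5) / (1 - (-1/3))
S_5 = 17(1 - (-1/243)) / (4/3)
S_5 = 1037/81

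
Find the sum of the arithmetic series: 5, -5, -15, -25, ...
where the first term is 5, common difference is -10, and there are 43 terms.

Sₙ = n/2 × (first + last)
Last term = a + (n-1)d = 5 + (43-1)×(-10) = -415
S_43 = 43/2 × (5 + (-415))
S_43 = 43/2 × (-410) = -8815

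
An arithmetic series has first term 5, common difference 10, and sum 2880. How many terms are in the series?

Using S = n/2 × [2a + (n-1)d]
2880 = n/2 × [2(5) + (n-1)(10)]
2880 = n/2 × [10 + 10n - 10]
5760 = n × [0 + 10n]
10n² + (0)n - 5760 = 0
Discriminant: Δ = (0)² - 4(10)(-5760) = 0 + 230400 = 230400
√Δ = 480
n = [-(0) + √Δ] / (2·10) = (0 + 480) / 20 = 480 / 20 = 24
(The negative root is discarded since n must be a positive integer.)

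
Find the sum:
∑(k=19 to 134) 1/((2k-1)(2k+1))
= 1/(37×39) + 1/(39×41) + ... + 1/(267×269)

Partial fractions: 1/((2k-1)(2k+1)) = (1/2)[1/(2k-1) - 1/(2k+1)]
The series telescopes:
= (1/2)[1/37 - 1/269]
= 116/9953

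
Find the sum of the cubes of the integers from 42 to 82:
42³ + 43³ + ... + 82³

Use ∑_{k=1}^{n} k³ = [n(n+1)/2]², then subtract the first 41 terms.
∑_{k=1}^{82} k³ = [82×83/2]² = 3403² = 11580409
∑_{k=1}^{41} k³ = [41×42/2]² = 861² = 741321
∑_{k=42}^{82} k³ = 11580409 - 741321 = 10839088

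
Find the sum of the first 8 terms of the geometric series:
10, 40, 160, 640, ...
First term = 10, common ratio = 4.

Sₙ = a(1 - rⁿ) / (1 - r)
S_8 = 10(1 - 4^8) / (1 - 4)
S_8 = 10(1 - 65536) / (-3)
S_8 = 218450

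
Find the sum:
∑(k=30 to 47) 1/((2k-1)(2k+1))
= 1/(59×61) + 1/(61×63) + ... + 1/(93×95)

Partial fractions: 1/((2k-1)(2k+1)) = (1/2)[1/(2k-1) - 1/(2k+1)]
The series telescopes:
= (1/2)[1/59 - 1/95]
= 18/5605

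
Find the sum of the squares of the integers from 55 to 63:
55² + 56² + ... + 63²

Use ∑_{k=1}^{n} k² = n(n+1)(2n+1)/6, then subtract the first 54 terms.
∑_{k=1}^{63} k² = 63×64×127/6 = 85344
∑_{k=1}^{54} k² = 54×55×109/6 = 53955
∑_{k=55}^{63} k² = 85344 - 53955 = 31389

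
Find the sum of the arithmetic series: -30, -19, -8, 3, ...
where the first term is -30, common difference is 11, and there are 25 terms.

Sₙ = n/2 × (first + last)
Last term = a + (n-1)d = -30 + (25-1)×11 = 234
S_25 = 25/2 × (-30 + 234)
S_25 = 25/2 × 204 = 2550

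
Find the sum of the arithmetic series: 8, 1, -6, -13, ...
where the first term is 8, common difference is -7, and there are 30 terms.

Sₙ = n/2 × (first + last)
Last term = a + (n-1)d = 8 + (30-1)×(-7) = -195
S_30 = 30/2 × (8 + (-195))
S_30 = 30/2 × (-187) = -2805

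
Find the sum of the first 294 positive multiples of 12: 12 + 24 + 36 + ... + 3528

Factor out 12: = 12(1 + 2 + ... + 294) = 12 × n(n+1)/2
= 12 × 294×295/2
= 12 × 43365
= 520380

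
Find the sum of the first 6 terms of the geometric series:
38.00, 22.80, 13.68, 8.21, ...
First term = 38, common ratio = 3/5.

Sₙ = a(1 - rⁿ) / (1 - r)
S_6 = 38(1 - (3/5)^6) / (1 - (3/5))
S_6 = 38(1 - (729/15625)) / (2/5)
S_6 = 283024/3125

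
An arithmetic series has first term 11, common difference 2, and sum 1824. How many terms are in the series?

Using S = n/2 × [2a + (n-1)d]
1824 = n/2 × [2(11) + (n-1)(2)]
1824 = n/2 × [22 + 2n - 2]
3648 = n × [20 + 2n]
2n² + (20)n - 3648 = 0
Discriminant: Δ = (20)² - 4(2)(-3648) = 400 + 29184 = 29584
√Δ = 172
n = [-(20) + √Δ] / (2·2) = (-20 + 172) / 4 = 152 / 4 = 38
(The negative root is discarded since n must be a positive integer.)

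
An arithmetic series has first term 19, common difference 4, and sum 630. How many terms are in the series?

Using S = n/2 × [2a + (n-1)d]
630 = n/2 × [2(19) + (n-1)(4)]
630 = n/2 × [38 + 4n - 4]
1260 = n × [34 + 4n]
4n² + (34)n - 1260 = 0
Discriminant: Δ = (34)² - 4(4)(-1260) = 1156 + 20160 = 21316
√Δ = 146
n = [-(34) + √Δ] / (2·4) = (-34 + 146) / 8 = 112 / 8 = 14
(The negative root is discarded since n must be a positive integer.)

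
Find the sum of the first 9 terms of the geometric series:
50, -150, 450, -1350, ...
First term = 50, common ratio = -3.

Sₙ = a(1 - rⁿ) / (1 - r)
S_9 = 50(1 - (-3)^9) / (1 - (-3))
S_9 = 50(1 - (-19683)) / (4)
S_9 = 246050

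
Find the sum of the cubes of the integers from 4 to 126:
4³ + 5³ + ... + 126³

Use ∑_{k=1}^{n} k³ = [n(n+1)/2]², then subtract the first 3 terms.
∑_{k=1}^{126} k³ = [126×127/2]² = 8001² = 64016001
∑_{k=1}^{3} k³ = [3×4/2]² = 6² = 36
∑_{k=4}^{126} k³ = 64016001 - 36 = 64015965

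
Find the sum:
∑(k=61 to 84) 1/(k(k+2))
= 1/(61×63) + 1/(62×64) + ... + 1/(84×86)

Partial fractions: 1/(k(k+2)) = (1/2)[1/k - 1/(k+2)]
Telescoping leaves the first two and last two terms:
= (1/2)[1/61 + 1/62 - 1/85 - 1/86]
= 31551/6911605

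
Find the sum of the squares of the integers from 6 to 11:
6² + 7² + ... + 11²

Use ∑_{k=1}^{n} k² = n(n+1)(2n+1)/6, then subtract the first 5 terms.
∑_{k=1}^{11} k² = 11×12×23/6 = 506
∑_{k=1}^{5} k² = 5×6×11/6 = 55
∑_{k=6}^{11} k² = 506 - 55 = 451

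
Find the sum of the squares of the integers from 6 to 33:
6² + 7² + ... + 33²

Use ∑_{k=1}^{n} k² = n(n+1)(2n+1)/6, then subtract the first 5 terms.
∑_{k=1}^{33} k² = 33×34×67/6 = 12529
∑_{k=1}^{5} k² = 5×6×11/6 = 55
∑_{k=6}^{33} k² = 12529 - 55 = 12474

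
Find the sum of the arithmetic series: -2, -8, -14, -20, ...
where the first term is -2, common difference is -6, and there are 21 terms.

Sₙ = n/2 × (first + last)
Last term = a + (n-1)d = -2 + (21-1)×(-6) = -122
S_21 = 21/2 × (-2 + (-122))
S_21 = 21/2 × (-124) = -1302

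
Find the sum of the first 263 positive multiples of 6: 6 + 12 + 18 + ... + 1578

Factor out 6: = 6(1 + 2 + ... + 263) = 6 × n(n+1)/2
= 6 × 263×264/2
= 6 × 34716
= 208296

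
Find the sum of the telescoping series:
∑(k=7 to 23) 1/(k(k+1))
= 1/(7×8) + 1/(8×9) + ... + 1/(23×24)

Partial fractions: 1/(k(k+1)) = 1/k - 1/(k+1)
The series telescopes:
= (1/7 - 1/8) + (1/8 - 1/9) + ... + (1/23 - 1/24)
= 1/7 - 1/24
= 17/168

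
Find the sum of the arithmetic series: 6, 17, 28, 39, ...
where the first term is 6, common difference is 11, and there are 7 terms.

Sₙ = n/2 × (first + last)
Last term = a + (n-1)d = 6 + (7-1)×11 = 72
S_7 = 7/2 × (6 + 72)
S_7 = 7/2 × 78 = 273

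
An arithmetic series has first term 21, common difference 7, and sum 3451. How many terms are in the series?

Using S = n/2 × [2a + (n-1)d]
3451 = n/2 × [2(21) + (n-1)(7)]
3451 = n/2 × [42 + 7n - 7]
6902 = n × [35 + 7n]
7n² + (35)n - 6902 = 0
Discriminant: Δ = (35)² - 4(7)(-6902) = 1225 + 193256 = 194481
√Δ = 441
n = [-(35) + √Δ] / (2·7) = (-35 + 441) / 14 = 406 / 14 = 29
(The negative root is discarded since n must be a positive integer.)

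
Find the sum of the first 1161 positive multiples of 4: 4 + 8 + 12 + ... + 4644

Factor out 4: = 4(1 + 2 + ... + 1161) = 4 × n(n+1)/2
= 4 × 1161×1162/2
= 4 × 674541
= 2698164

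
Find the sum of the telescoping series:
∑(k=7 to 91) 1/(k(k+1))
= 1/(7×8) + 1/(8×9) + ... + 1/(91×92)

Partial fractions: 1/(k(k+1)) = 1/k - 1/(k+1)
The series telescopes:
= (1/7 - 1/8) + (1/8 - 1/9) + ... + (1/91 - 1/92)
= 1/7 - 1/92
= 85/644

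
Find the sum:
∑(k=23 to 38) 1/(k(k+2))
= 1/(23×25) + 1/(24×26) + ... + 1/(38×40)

Partial fractions: 1/(k(k+2)) = (1/2)[1/k - 1/(k+2)]
Telescoping leaves the first two and last two terms:
= (1/2)[1/23 + 1/24 - 1/39 - 1/40]
= 619/35880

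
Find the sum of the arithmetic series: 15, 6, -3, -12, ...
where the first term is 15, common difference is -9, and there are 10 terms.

Sₙ = n/2 × (first + last)
Last term = a + (n-1)d = 15 + (10-1)×(-9) = -66
S_10 = 10/2 × (15 + (-66))
S_10 = 10/2 × (-51) = -255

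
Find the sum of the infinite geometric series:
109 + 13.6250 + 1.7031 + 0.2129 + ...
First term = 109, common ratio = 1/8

For |r| < 1, S = a / (1 - r)
S = 109 / (1 - (1/8))
S = 109 / (7/8)
S = 872/7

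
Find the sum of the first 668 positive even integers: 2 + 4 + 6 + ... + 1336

Sum of first n even numbers = n(n+1)
= 668×669
= 446892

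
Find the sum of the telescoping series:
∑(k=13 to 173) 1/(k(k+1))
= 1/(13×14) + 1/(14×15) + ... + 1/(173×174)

Partial fractions: 1/(k(k+1)) = 1/k - 1/(k+1)
The series telescopes:
= (1/13 - 1/14) + (1/14 - 1/15) + ... + (1/173 - 1/174)
= 1/13 - 1/174
= 161/2262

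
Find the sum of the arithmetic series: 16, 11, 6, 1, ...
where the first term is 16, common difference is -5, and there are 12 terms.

Sₙ = n/2 × (first + last)
Last term = a + (n-1)d = 16 + (12-1)×(-5) = -39
S_12 = 12/2 × (16 + (-39))
S_12 = 12/2 × (-23) = -138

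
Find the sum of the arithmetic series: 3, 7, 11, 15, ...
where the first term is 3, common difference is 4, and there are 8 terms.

Sₙ = n/2 × (first + last)
Last term = a + (n-1)d = 3 + (8-1)×4 = 31
S_8 = 8/2 × (3 + 31)
S_8 = 8/2 × 34 = 136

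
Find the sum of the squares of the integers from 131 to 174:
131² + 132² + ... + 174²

Use ∑_{k=1}^{n} k² = n(n+1)(2n+1)/6, then subtract the first 130 terms.
∑_{k=1}^{174} k² = 174×175×349/6 = 1771175
∑_{k=1}^{130} k² = 130×131×261/6 = 740805
∑_{k=131}^{174} k² = 1771175 - 740805 = 1030370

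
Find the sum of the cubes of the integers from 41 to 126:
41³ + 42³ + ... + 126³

Use ∑_{k=1}^{n} k³ = [n(n+1)/2]², then subtract the first 40 terms.
∑_{k=1}^{126} k³ = [126×127/2]² = 8001² = 64016001
∑_{k=1}^{40} k³ = [40×41/2]² = 820² = 672400
∑_{k=41}^{126} k³ = 64016001 - 672400 = 63343601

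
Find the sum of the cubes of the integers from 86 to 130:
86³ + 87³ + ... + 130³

Use ∑_{k=1}^{n} k³ = [n(n+1)/2]², then subtract the first 85 terms.
∑_{k=1}^{130} k³ = [130×131/2]² = 8515² = 72505225
∑_{k=1}^{85} k³ = [85×86/2]² = 3655² = 13359025
∑_{k=86}^{130} k³ = 72505225 - 13359025 = 59146200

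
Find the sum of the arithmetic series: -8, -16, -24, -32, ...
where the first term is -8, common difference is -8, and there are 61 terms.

Sₙ = n/2 × (first + last)
Last term = a + (n-1)d = -8 + (61-1)×(-8) = -488
S_61 = 61/2 × (-8 + (-488))
S_61 = 61/2 × (-496) = -15128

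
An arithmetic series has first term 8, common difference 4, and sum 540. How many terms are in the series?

Using S = n/2 × [2a + (n-1)d]
540 = n/2 × [2(8) + (n-1)(4)]
540 = n/2 × [16 + 4n - 4]
1080 = n × [12 + 4n]
4n² + (12)n - 1080 = 0
Discriminant: Δ = (12)² - 4(4)(-1080) = 144 + 17280 = 17424
√Δ = 132
n = [-(12) + √Δ] / (2·4) = (-12 + 132) / 8 = 120 / 8 = 15
(The negative root is discarded since n must be a positive integer.)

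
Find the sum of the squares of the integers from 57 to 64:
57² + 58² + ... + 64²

Use ∑_{k=1}^{n} k² = n(n+1)(2n+1)/6, then subtract the first 56 terms.
∑_{k=1}^{64} k² = 64×65×129/6 = 89440
∑_{k=1}^{56} k² = 56×57×113/6 = 60116
∑_{k=57}^{64} k² = 89440 - 60116 = 29324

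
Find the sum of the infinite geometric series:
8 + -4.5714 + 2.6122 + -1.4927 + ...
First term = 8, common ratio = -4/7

For |r| < 1, S = a / (1 - r)
S = 8 / (1 - (-4/7))
S = 8 / (11/7)
S = 56/11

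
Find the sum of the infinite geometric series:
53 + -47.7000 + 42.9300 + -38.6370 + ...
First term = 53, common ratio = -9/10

For |r| < 1, S = a / (1 - r)
S = 53 / (1 - (-9/10))
S = 53 / (19/10)
S = 530/19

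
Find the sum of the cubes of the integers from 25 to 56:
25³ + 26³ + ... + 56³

Use ∑_{k=1}^{n} k³ = [n(n+1)/2]², then subtract the first 24 terms.
∑_{k=1}^{56} k³ = [56×57/2]² = 1596² = 2547216
∑_{k=1}^{24} k³ = [24×25/2]² = 300² = 90000
∑_{k=25}^{56} k³ = 2547216 - 90000 = 2457216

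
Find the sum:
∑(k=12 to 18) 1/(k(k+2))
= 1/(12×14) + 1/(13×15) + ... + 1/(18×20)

Partial fractions: 1/(k(k+2)) = (1/2)[1/k - 1/(k+2)]
Telescoping leaves the first two and last two terms:
= (1/2)[1/12 + 1/13 - 1/19 - 1/20]
= 427/14820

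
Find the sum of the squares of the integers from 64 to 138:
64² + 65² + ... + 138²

Use ∑_{k=1}^{n} k² = n(n+1)(2n+1)/6, then subtract the first 63 terms.
∑_{k=1}^{138} k² = 138×139×277/6 = 885569
∑_{k=1}^{63} k² = 63×64×127/6 = 85344
∑_{k=64}^{138} k² = 885569 - 85344 = 800225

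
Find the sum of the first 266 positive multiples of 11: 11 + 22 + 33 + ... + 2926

Factor out 11: = 11(1 + 2 + ... + 266) = 11 × n(n+1)/2
= 11 × 266×267/2
= 11 × 35511
= 390621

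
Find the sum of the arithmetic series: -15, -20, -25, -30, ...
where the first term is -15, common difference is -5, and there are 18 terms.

Sₙ = n/2 × (first + last)
Last term = a + (n-1)d = -15 + (18-1)×(-5) = -100
S_18 = 18/2 × (-15 + (-100))
S_18 = 18/2 × (-115) = -1035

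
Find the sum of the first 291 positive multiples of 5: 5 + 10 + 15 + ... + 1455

Factor out 5: = 5(1 + 2 + ... + 291) = 5 × n(n+1)/2
= 5 × 291×292/2
= 5 × 42486
= 212430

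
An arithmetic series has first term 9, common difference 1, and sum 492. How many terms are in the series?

Using S = n/2 × [2a + (n-1)d]
492 = n/2 × [2(9) + (n-1)(1)]
492 = n/2 × [18 + 1n - 1]
984 = n × [17 + 1n]
1n² + (17)n - 984 = 0
Discriminant: Δ = (17)² - 4(1)(-984) = 289 + 3936 = 4225
√Δ = 65
n = [-(17) + √Δ] / (2·1) = (-17 + 65) / 2 = 48 / 2 = 24
(The negative root is discarded since n must be a positive integer.)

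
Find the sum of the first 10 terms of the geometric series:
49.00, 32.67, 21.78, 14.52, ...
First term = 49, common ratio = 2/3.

Sₙ = a(1 - rⁿ) / (1 - r)
S_10 = 49(1 - (2/3)^10) / (1 - (2/3))
S_10 = 49(1 - (1024/59049)) / (1/3)
S_10 = 2843225/19683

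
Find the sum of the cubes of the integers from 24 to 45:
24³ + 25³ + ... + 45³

Use ∑_{k=1}^{n} k³ = [n(n+1)/2]², then subtract the first 23 terms.
∑_{k=1}^{45} k³ = [45×46/2]² = 1035² = 1071225
∑_{k=1}^{23} k³ = [23×24/2]² = 276² = 76176
∑_{k=24}^{45} k³ = 1071225 - 76176 = 995049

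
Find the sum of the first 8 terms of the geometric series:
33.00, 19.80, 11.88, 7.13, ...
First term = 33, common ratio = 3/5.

Sₙ = a(1 - rⁿ) / (1 - r)
S_8 = 33(1 - (3/5)^8) / (1 - (3/5))
S_8 = 33(1 - (6561/390625)) / (2/5)
S_8 = 6337056/78125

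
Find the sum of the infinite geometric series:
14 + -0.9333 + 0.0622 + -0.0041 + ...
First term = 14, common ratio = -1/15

For |r| < 1, S = a / (1 - r)
S = 14 / (1 - (-1/15))
S = 14 / (16/15)
S = 105/8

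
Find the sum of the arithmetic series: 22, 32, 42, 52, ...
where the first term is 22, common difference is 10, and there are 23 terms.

Sₙ = n/2 × (first + last)
Last term = a + (n-1)d = 22 + (23-1)×10 = 242
S_23 = 23/2 × (22 + 242)
S_23 = 23/2 × 264 = 3036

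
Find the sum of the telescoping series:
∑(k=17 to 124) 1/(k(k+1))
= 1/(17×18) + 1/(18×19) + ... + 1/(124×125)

Partial fractions: 1/(k(k+1)) = 1/k - 1/(k+1)
The series telescopes:
= (1/17 - 1/18) + (1/18 - 1/19) + ... + (1/124 - 1/125)
= 1/17 - 1/125
= 108/2125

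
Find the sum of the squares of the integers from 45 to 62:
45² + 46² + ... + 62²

Use ∑_{k=1}^{n} k² = n(n+1)(2n+1)/6, then subtract the first 44 terms.
∑_{k=1}^{62} k² = 62×63×125/6 = 81375
∑_{k=1}^{44} k² = 44×45×89/6 = 29370
∑_{k=45}^{62} k² = 81375 - 29370 = 52005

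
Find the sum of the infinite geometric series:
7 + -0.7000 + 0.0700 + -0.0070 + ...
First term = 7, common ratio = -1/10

For |r| < 1, S = a / (1 - r)
S = 7 / (1 - (-1/10))
S = 7 / (11/10)
S = 70/11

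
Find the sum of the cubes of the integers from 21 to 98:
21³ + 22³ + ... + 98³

Use ∑_{k=1}^{n} k³ = [n(n+1)/2]², then subtract the first 20 terms.
∑_{k=1}^{98} k³ = [98×99/2]² = 4851² = 23532201
∑_{k=1}^{20} k³ = [20×21/2]² = 210² = 44100
∑_{k=21}^{98} k³ = 23532201 - 44100 = 23488101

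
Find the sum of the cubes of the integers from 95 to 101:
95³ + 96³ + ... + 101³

Use ∑_{k=1}^{n} k³ = [n(n+1)/2]², then subtract the first 94 terms.
∑_{k=1}^{101} k³ = [101×102/2]² = 5151² = 26532801
∑_{k=1}^{94} k³ = [94×95/2]² = 4465² = 19936225
∑_{k=95}^{101} k³ = 26532801 - 19936225 = 6596576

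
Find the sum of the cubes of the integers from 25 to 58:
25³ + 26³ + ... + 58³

Use ∑_{k=1}^{n} k³ = [n(n+1)/2]², then subtract the first 24 terms.
∑_{k=1}^{58} k³ = [58×59/2]² = 1711² = 2927521
∑_{k=1}^{24} k³ = [24×25/2]² = 300² = 90000
∑_{k=25}^{58} k³ = 2927521 - 90000 = 2837521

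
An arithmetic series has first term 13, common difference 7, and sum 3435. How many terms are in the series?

Using S = n/2 × [2a + (n-1)d]
3435 = n/2 × [2(13) + (n-1)(7)]
3435 = n/2 × [26 + 7n - 7]
6870 = n × [19 + 7n]
7n² + (19)n - 6870 = 0
Discriminant: Δ = (19)² - 4(7)(-6870) = 361 + 192360 = 192721
√Δ = 439
n = [-(19) + √Δ] / (2·7) = (-19 + 439) / 14 = 420 / 14 = 30
(The negative root is discarded since n must be a positive integer.)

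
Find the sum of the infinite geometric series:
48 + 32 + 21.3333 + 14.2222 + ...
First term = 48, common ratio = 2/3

For |r| < 1, S = a / (1 - r)
S = 48 / (1 - (2/3))
S = 48 / (1/3)
S = 144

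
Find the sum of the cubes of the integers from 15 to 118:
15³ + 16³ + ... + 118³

Use ∑_{k=1}^{n} k³ = [n(n+1)/2]², then subtract the first 14 terms.
∑_{k=1}^{118} k³ = [118×119/2]² = 7021² = 49294441
∑_{k=1}^{14} k³ = [14×15/2]² = 105² = 11025
∑_{k=15}^{118} k³ = 49294441 - 11025 = 49283416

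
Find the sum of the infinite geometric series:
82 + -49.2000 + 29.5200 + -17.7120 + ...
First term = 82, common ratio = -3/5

For |r| < 1, S = a / (1 - r)
S = 82 / (1 - (-3/5))
S = 82 / (8/5)
S = 205/4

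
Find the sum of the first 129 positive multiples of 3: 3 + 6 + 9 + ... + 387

Factor out 3: = 3(1 + 2 + ... + 129) = 3 × n(n+1)/2
= 3 × 129×130/2
= 3 × 8385
= 25155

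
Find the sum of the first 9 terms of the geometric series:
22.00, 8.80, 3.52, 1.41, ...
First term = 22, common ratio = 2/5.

Sₙ = a(1 - rⁿ) / (1 - r)
S_9 = 22(1 - (2/5)^9) / (1 - (2/5))
S_9 = 22(1 - (512/1953125)) / (3/5)
S_9 = 14319162/390625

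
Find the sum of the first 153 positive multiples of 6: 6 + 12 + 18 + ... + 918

Factor out 6: = 6(1 + 2 + ... + 153) = 6 × n(n+1)/2
= 6 × 153×154/2
= 6 × 11781
= 70686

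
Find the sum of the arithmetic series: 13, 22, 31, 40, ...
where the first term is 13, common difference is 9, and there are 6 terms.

Sₙ = n/2 × (first + last)
Last term = a + (n-1)d = 13 + (6-1)×9 = 58
S_6 = 6/2 × (13 + 58)
S_6 = 6/2 × 71 = 213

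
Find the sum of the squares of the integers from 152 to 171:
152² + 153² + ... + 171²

Use ∑_{k=1}^{n} k² = n(n+1)(2n+1)/6, then subtract the first 151 terms.
∑_{k=1}^{171} k² = 171×172×343/6 = 1681386
∑_{k=1}^{151} k² = 151×152×303/6 = 1159076
∑_{k=152}^{171} k² = 1681386 - 1159076 = 522310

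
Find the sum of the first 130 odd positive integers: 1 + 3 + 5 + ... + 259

Sum of first n odd numbers = n²
= 130²
= 16900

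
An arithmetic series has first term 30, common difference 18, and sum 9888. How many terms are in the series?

Using S = n/2 × [2a + (n-1)d]
9888 = n/2 × [2(30) + (n-1)(18)]
9888 = n/2 × [60 + 18n - 18]
19776 = n × [42 + 18n]
18n² + (42)n - 19776 = 0
Discriminant: Δ = (42)² - 4(18)(-19776) = 1764 + 1423872 = 1425636
√Δ = 1194
n = [-(42) + √Δ] / (2·18) = (-42 + 1194) / 36 = 1152 / 36 = 32
(The negative root is discarded since n must be a positive integer.)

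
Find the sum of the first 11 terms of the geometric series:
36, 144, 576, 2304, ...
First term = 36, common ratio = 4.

Sₙ = a(1 - rⁿ) / (1 - r)
S_11 = 36(1 - 4^11) / (1 - 4)
S_11 = 36(1 - 4194304) / (-3)
S_11 = 50331636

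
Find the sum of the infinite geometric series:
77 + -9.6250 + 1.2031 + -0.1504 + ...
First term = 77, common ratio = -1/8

For |r| < 1, S = a / (1 - r)
S = 77 / (1 - (-1/8))
S = 77 / (9/8)
S = 616/9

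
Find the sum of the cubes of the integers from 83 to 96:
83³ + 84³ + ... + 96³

Use ∑_{k=1}^{n} k³ = [n(n+1)/2]², then subtract the first 82 terms.
∑_{k=1}^{96} k³ = [96×97/2]² = 4656² = 21678336
∑_{k=1}^{82} k³ = [82×83/2]² = 3403² = 11580409
∑_{k=83}^{96} k³ = 21678336 - 11580409 = 10097927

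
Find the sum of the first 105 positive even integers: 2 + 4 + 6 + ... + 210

Sum of first n even numbers = n(n+1)
= 105×106
= 11130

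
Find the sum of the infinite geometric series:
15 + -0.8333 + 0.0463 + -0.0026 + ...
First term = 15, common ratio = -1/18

For |r| < 1, S = a / (1 - r)
S = 15 / (1 - (-1/18))
S = 15 / (19/18)
S = 270/19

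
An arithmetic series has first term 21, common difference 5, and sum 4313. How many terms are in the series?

Using S = n/2 × [2a + (n-1)d]
4313 = n/2 × [2(21) + (n-1)(5)]
4313 = n/2 × [42 + 5n - 5]
8626 = n × [37 + 5n]
5n² + (37)n - 8626 = 0
Discriminant: Δ = (37)² - 4(5)(-8626) = 1369 + 172520 = 173889
√Δ = 417
n = [-(37) + √Δ] / (2·5) = (-37 + 417) / 10 = 380 / 10 = 38
(The negative root is discarded since n must be a positive integer.)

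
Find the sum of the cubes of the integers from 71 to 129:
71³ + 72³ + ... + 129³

Use ∑_{k=1}^{n} k³ = [n(n+1)/2]², then subtract the first 70 terms.
∑_{k=1}^{129} k³ = [129×130/2]² = 8385² = 70308225
∑_{k=1}^{70} k³ = [70×71/2]² = 2485² = 6175225
∑_{k=71}^{129} k³ = 70308225 - 6175225 = 64133000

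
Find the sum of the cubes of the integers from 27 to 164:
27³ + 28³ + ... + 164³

Use ∑_{k=1}^{n} k³ = [n(n+1)/2]², then subtract the first 26 terms.
∑_{k=1}^{164} k³ = [164×165/2]² = 13530² = 183060900
∑_{k=1}^{26} k³ = [26×27/2]² = 351² = 123201
∑_{k=27}^{164} k³ = 183060900 - 123201 = 182937699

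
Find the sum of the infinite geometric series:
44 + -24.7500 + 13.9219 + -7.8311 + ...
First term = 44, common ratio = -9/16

For |r| < 1, S = a / (1 - r)
S = 44 / (1 - (-9/16))
S = 44 / (25/16)
S = 704/25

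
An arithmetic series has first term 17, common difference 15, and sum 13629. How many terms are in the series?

Using S = n/2 × [2a + (n-1)d]
13629 = n/2 × [2(17) + (n-1)(15)]
13629 = n/2 × [34 + 15n - 15]
27258 = n × [19 + 15n]
15n² + (19)n - 27258 = 0
Discriminant: Δ = (19)² - 4(15)(-27258) = 361 + 1635480 = 1635841
√Δ = 1279
n = [-(19) + √Δ] / (2·15) = (-19 + 1279) / 30 = 1260 / 30 = 42
(The negative root is discarded since n must be a positive integer.)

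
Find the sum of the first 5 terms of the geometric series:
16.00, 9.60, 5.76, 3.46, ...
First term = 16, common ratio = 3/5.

Sₙ = a(1 - rⁿ) / (1 - r)
S_5 = 16(1 - (3/5)^5) / (1 - (3/5))
S_5 = 16(1 - (243/3125)) / (2/5)
S_5 = 23056/625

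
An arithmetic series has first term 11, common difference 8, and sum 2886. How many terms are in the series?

Using S = n/2 × [2a + (n-1)d]
2886 = n/2 × [2(11) + (n-1)(8)]
2886 = n/2 × [22 + 8n - 8]
5772 = n × [14 + 8n]
8n² + (14)n - 5772 = 0
Discriminant: Δ = (14)² - 4(8)(-5772) = 196 + 184704 = 184900
√Δ = 430
n = [-(14) + √Δ] / (2·8) = (-14 + 430) / 16 = 416 / 16 = 26
(The negative root is discarded since n must be a positive integer.)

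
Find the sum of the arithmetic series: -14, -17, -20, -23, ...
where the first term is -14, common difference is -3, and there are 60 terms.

Sₙ = n/2 × (first + last)
Last term = a + (n-1)d = -14 + (60-1)×(-3) = -191
S_60 = 60/2 × (-14 + (-191))
S_60 = 60/2 × (-205) = -6150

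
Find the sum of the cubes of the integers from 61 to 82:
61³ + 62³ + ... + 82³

Use ∑_{k=1}^{n} k³ = [n(n+1)/2]², then subtract the first 60 terms.
∑_{k=1}^{82} k³ = [82×83/2]² = 3403² = 11580409
∑_{k=1}^{60} k³ = [60×61/2]² = 1830² = 3348900
∑_{k=61}^{82} k³ = 11580409 - 3348900 = 8231509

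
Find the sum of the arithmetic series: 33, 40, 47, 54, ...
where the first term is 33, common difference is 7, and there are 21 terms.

Sₙ = n/2 × (first + last)
Last term = a + (n-1)d = 33 + (21-1)×7 = 173
S_21 = 21/2 × (33 + 173)
S_21 = 21/2 × 206 = 2163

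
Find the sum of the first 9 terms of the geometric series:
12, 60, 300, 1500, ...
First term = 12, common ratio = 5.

Sₙ = a(1 - rⁿ) / (1 - r)
S_9 = 12(1 - 5^9) / (1 - 5)
S_9 = 12(1 - 1953125) / (-4)
S_9 = 5859372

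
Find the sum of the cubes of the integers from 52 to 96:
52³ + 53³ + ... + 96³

Use ∑_{k=1}^{n} k³ = [n(n+1)/2]², then subtract the first 51 terms.
∑_{k=1}^{96} k³ = [96×97/2]² = 4656² = 21678336
∑_{k=1}^{51} k³ = [51×52/2]² = 1326² = 1758276
∑_{k=52}^{96} k³ = 21678336 - 1758276 = 19920060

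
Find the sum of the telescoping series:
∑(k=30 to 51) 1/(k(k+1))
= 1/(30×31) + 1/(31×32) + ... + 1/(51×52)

Partial fractions: 1/(k(k+1)) = 1/k - 1/(k+1)
The series telescopes:
= (1/30 - 1/31) + (1/31 - 1/32) + ... + (1/51 - 1/52)
= 1/30 - 1/52
= 11/780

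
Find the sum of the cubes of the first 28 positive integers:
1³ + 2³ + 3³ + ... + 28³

Formula: ∑k³ = [n(n+1)/2]²
= [28×29/2]²
= 406²
= 164836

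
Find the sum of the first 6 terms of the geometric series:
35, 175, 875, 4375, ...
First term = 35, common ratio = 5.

Sₙ = a(1 - rⁿ) / (1 - r)
S_6 = 35(1 - 5^6) / (1 - 5)
S_6 = 35(1 - 15625) / (-4)
S_6 = 136710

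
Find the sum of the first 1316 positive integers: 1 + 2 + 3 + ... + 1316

Formula: ∑k = n(n+1)/2
= 1316×1317/2
= 1733172/2
= 866586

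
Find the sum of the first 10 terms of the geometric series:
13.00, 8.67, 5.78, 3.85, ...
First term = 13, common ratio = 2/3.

Sₙ = a(1 - rⁿ) / (1 - r)
S_10 = 13(1 - (2/3)^10) / (1 - (2/3))
S_10 = 13(1 - (1024/59049)) / (1/3)
S_10 = 754325/19683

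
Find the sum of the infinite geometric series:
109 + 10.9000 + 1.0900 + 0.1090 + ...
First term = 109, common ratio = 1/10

For |r| < 1, S = a / (1 - r)
S = 109 / (1 - (1/10))
S = 109 / (9/10)
S = 1090/9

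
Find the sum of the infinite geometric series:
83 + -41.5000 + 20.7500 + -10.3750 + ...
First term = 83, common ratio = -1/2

For |r| < 1, S = a / (1 - r)
S = 83 / (1 - (-1/2))
S = 83 / (3/2)
S = 166/3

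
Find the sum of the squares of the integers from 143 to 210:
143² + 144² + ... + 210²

Use ∑_{k=1}^{n} k² = n(n+1)(2n+1)/6, then subtract the first 142 terms.
∑_{k=1}^{210} k² = 210×211×421/6 = 3109085
∑_{k=1}^{142} k² = 142×143×285/6 = 964535
∑_{k=143}^{210} k² = 3109085 - 964535 = 2144550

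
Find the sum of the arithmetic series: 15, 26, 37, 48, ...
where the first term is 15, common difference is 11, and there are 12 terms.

Sₙ = n/2 × (first + last)
Last term = a + (n-1)d = 15 + (12-1)×11 = 136
S_12 = 12/2 × (15 + 136)
S_12 = 12/2 × 151 = 906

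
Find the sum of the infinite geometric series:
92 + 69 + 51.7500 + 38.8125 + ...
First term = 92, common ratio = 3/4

For |r| < 1, S = a / (1 - r)
S = 92 / (1 - (3/4))
S = 92 / (1/4)
S = 368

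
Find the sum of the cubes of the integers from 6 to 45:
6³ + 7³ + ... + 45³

Use ∑_{k=1}^{n} k³ = [n(n+1)/2]², then subtract the first 5 terms.
∑_{k=1}^{45} k³ = [45×46/2]² = 1035² = 1071225
∑_{k=1}^{5} k³ = [5×6/2]² = 15² = 225
∑_{k=6}^{45} k³ = 1071225 - 225 = 1071000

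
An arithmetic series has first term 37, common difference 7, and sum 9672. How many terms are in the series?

Using S = n/2 × [2a + (n-1)d]
9672 = n/2 × [2(37) + (n-1)(7)]
9672 = n/2 × [74 + 7n - 7]
19344 = n × [67 + 7n]
7n² + (67)n - 19344 = 0
Discriminant: Δ = (67)² - 4(7)(-19344) = 4489 + 541632 = 546121
√Δ = 739
n = [-(67) + √Δ] / (2·7) = (-67 + 739) / 14 = 672 / 14 = 48
(The negative root is discarded since n must be a positive integer.)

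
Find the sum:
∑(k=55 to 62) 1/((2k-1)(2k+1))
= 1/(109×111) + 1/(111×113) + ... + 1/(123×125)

Partial fractions: 1/((2k-1)(2k+1)) = (1/2)[1/(2k-1) - 1/(2k+1)]
The series telescopes:
= (1/2)[1/109 - 1/125]
= 8/13625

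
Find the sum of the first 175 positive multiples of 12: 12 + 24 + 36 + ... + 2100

Factor out 12: = 12(1 + 2 + ... + 175) = 12 × n(n+1)/2
= 12 × 175×176/2
= 12 × 15400
= 184800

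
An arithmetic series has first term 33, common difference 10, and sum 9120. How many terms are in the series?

Using S = n/2 × [2a + (n-1)d]
9120 = n/2 × [2(33) + (n-1)(10)]
9120 = n/2 × [66 + 10n - 10]
18240 = n × [56 + 10n]
10n² + (56)n - 18240 = 0
Discriminant: Δ = (56)² - 4(10)(-18240) = 3136 + 729600 = 732736
√Δ = 856
n = [-(56) + √Δ] / (2·10) = (-56 + 856) / 20 = 800 / 20 = 40
(The negative root is discarded since n must be a positive integer.)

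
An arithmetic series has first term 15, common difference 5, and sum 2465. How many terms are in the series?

Using S = n/2 × [2a + (n-1)d]
2465 = n/2 × [2(15) + (n-1)(5)]
2465 = n/2 × [30 + 5n - 5]
4930 = n × [25 + 5n]
5n² + (25)n - 4930 = 0
Discriminant: Δ = (25)² - 4(5)(-4930) = 625 + 98600 = 99225
√Δ = 315
n = [-(25) + √Δ] / (2·5) = (-25 + 315) / 10 = 290 / 10 = 29
(The negative root is discarded since n must be a positive integer.)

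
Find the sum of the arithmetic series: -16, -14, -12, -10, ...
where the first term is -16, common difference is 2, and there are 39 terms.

Sₙ = n/2 × (first + last)
Last term = a + (n-1)d = -16 + (39-1)×2 = 60
S_39 = 39/2 × (-16 + 60)
S_39 = 39/2 × 44 = 858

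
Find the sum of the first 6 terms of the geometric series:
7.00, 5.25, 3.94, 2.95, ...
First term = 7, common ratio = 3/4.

Sₙ = a(1 - rⁿ) / (1 - r)
S_6 = 7(1 - (3/4)^6) / (1 - (3/4))
S_6 = 7(1 - (729/4096)) / (1/4)
S_6 = 23569/1024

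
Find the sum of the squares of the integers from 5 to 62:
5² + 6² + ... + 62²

Use ∑_{k=1}^{n} k² = n(n+1)(2n+1)/6, then subtract the first 4 terms.
∑_{k=1}^{62} k² = 62×63×125/6 = 81375
∑_{k=1}^{4} k² = 4×5×9/6 = 30
∑_{k=5}^{62} k² = 81375 - 30 = 81345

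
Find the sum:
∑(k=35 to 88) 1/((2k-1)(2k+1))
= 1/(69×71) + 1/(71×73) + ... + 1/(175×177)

Partial fractions: 1/((2k-1)(2k+1)) = (1/2)[1/(2k-1) - 1/(2k+1)]
The series telescopes:
= (1/2)[1/69 - 1/177]
= 6/1357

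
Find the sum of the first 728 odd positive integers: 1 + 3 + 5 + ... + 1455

Sum of first n odd numbers = n²
= 728²
= 529984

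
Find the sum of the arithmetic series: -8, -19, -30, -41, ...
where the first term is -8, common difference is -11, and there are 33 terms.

Sₙ = n/2 × (first + last)
Last term = a + (n-1)d = -8 + (33-1)×(-11) = -360
S_33 = 33/2 × (-8 + (-360))
S_33 = 33/2 × (-368) = -6072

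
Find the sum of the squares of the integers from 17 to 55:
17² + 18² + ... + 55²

Use ∑_{k=1}^{n} k² = n(n+1)(2n+1)/6, then subtract the first 16 terms.
∑_{k=1}^{55} k² = 55×56×111/6 = 56980
∑_{k=1}^{16} k² = 16×17×33/6 = 1496
∑_{k=17}^{55} k² = 56980 - 1496 = 55484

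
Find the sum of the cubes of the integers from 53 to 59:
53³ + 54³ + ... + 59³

Use ∑_{k=1}^{n} k³ = [n(n+1)/2]², then subtract the first 52 terms.
∑_{k=1}^{59} k³ = [59×60/2]² = 1770² = 3132900
∑_{k=1}^{52} k³ = [52×53/2]² = 1378² = 1898884
∑_{k=53}^{59} k³ = 3132900 - 1898884 = 1234016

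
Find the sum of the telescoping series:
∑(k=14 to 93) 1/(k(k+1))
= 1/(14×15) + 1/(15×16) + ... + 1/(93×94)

Partial fractions: 1/(k(k+1)) = 1/k - 1/(k+1)
The series telescopes:
= (1/14 - 1/15) + (1/15 - 1/16) + ... + (1/93 - 1/94)
= 1/14 - 1/94
= 20/329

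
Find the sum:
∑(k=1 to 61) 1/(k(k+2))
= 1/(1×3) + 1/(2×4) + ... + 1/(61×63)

Partial fractions: 1/(k(k+2)) = (1/2)[1/k - 1/(k+2)]
Telescoping leaves the first two and last two terms:
= (1/2)[1/1 + 1/2 - 1/62 - 1/63]
= 2867/3906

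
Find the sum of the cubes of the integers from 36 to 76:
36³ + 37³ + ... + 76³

Use ∑_{k=1}^{n} k³ = [n(n+1)/2]², then subtract the first 35 terms.
∑_{k=1}^{76} k³ = [76×77/2]² = 2926² = 8561476
∑_{k=1}^{35} k³ = [35×36/2]² = 630² = 396900
∑_{k=36}^{76} k³ = 8561476 - 396900 = 8164576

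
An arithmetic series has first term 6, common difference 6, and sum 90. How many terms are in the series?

Using S = n/2 × [2a + (n-1)d]
90 = n/2 × [2(6) + (n-1)(6)]
90 = n/2 × [12 + 6n - 6]
180 = n × [6 + 6n]
6n² + (6)n - 180 = 0
Discriminant: Δ = (6)² - 4(6)(-180) = 36 + 4320 = 4356
√Δ = 66
n = [-(6) + √Δ] / (2·6) = (-6 + 66) / 12 = 60 / 12 = 5
(The negative root is discarded since n must be a positive integer.)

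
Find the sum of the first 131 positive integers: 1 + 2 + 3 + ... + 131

Formula: ∑k = n(n+1)/2
= 131×132/2
= 17292/2
= 8646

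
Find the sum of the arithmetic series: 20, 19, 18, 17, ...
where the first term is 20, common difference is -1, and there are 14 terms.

Sₙ = n/2 × (first + last)
Last term = a + (n-1)d = 20 + (14-1)×(-1) = 7
S_14 = 14/2 × (20 + 7)
S_14 = 14/2 × 27 = 189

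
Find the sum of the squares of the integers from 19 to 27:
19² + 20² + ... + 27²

Use ∑_{k=1}^{n} k² = n(n+1)(2n+1)/6, then subtract the first 18 terms.
∑_{k=1}^{27} k² = 27×28×55/6 = 6930
∑_{k=1}^{18} k² = 18×19×37/6 = 2109
∑_{k=19}^{27} k² = 6930 - 2109 = 4821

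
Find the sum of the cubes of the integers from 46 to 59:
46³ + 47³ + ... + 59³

Use ∑_{k=1}^{n} k³ = [n(n+1)/2]², then subtract the first 45 terms.
∑_{k=1}^{59} k³ = [59×60/2]² = 1770² = 3132900
∑_{k=1}^{45} k³ = [45×46/2]² = 1035² = 1071225
∑_{k=46}^{59} k³ = 3132900 - 1071225 = 2061675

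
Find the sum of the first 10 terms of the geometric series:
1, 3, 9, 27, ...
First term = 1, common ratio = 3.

Sₙ = a(1 - rⁿ) / (1 - r)
S_10 = 1(1 - 3^10) / (1 - 3)
S_10 = 1(1 - 59049) / (-2)
S_10 = 29524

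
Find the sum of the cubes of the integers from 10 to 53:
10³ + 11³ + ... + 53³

Use ∑_{k=1}^{n} k³ = [n(n+1)/2]², then subtract the first 9 terms.
∑_{k=1}^{53} k³ = [53×54/2]² = 1431² = 2047761
∑_{k=1}^{9} k³ = [9×10/2]² = 45² = 2025
∑_{k=10}^{53} k³ = 2047761 - 2025 = 2045736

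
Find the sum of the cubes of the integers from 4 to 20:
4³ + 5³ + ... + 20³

Use ∑_{k=1}^{n} k³ = [n(n+1)/2]², then subtract the first 3 terms.
∑_{k=1}^{20} k³ = [20×21/2]² = 210² = 44100
∑_{k=1}^{3} k³ = [3×4/2]² = 6² = 36
∑_{k=4}^{20} k³ = 44100 - 36 = 44064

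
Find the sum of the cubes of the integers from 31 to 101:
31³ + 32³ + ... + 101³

Use ∑_{k=1}^{n} k³ = [n(n+1)/2]², then subtract the first 30 terms.
∑_{k=1}^{101} k³ = [101×102/2]² = 5151² = 26532801
∑_{k=1}^{30} k³ = [30×31/2]² = 465² = 216225
∑_{k=31}^{101} k³ = 26532801 - 216225 = 26316576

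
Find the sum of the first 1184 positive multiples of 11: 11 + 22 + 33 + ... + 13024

Factor out 11: = 11(1 + 2 + ... + 1184) = 11 × n(n+1)/2
= 11 × 1184×1185/2
= 11 × 701520
= 7716720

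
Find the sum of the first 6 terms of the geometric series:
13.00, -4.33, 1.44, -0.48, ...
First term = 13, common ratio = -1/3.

Sₙ = a(1 - rⁿ) / (1 - r)
S_6 = 13(1 - (-1/3)^6) / (1 - (-1/3))
S_6 = 13(1 - (1/729)) / (4/3)
S_6 = 2366/243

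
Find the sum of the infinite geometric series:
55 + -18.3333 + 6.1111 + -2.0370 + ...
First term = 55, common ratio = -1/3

For |r| < 1, S = a / (1 - r)
S = 55 / (1 - (-1/3))
S = 55 / (4/3)
S = 165/4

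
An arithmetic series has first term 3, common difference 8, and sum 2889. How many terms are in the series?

Using S = n/2 × [2a + (n-1)d]
2889 = n/2 × [2(3) + (n-1)(8)]
2889 = n/2 × [6 + 8n - 8]
5778 = n × [-2 + 8n]
8n² + (-2)n - 5778 = 0
Discriminant: Δ = (-2)² - 4(8)(-5778) = 4 + 184896 = 184900
√Δ = 430
n = [-(-2) + √Δ] / (2·8) = (2 + 430) / 16 = 432 / 16 = 27
(The negative root is discarded since n must be a positive integer.)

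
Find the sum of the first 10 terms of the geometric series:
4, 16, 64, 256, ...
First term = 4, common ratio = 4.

Sₙ = a(1 - rⁿ) / (1 - r)
S_10 = 4(1 - 4^10) / (1 - 4)
S_10 = 4(1 - 1048576) / (-3)
S_10 = 1398100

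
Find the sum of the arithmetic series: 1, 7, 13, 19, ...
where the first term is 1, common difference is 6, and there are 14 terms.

Sₙ = n/2 × (first + last)
Last term = a + (n-1)d = 1 + (14-1)×6 = 79
S_14 = 14/2 × (1 + 79)
S_14 = 14/2 × 80 = 560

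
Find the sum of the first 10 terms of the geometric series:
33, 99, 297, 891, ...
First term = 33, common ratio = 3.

Sₙ = a(1 - rⁿ) / (1 - r)
S_10 = 33(1 - 3^10) / (1 - 3)
S_10 = 33(1 - 59049) / (-2)
S_10 = 974292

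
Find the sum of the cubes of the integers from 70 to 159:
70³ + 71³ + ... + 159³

Use ∑_{k=1}^{n} k³ = [n(n+1)/2]², then subtract the first 69 terms.
∑_{k=1}^{159} k³ = [159×160/2]² = 12720² = 161798400
∑_{k=1}^{69} k³ = [69×70/2]² = 2415² = 5832225
∑_{k=70}^{159} k³ = 161798400 - 5832225 = 155966175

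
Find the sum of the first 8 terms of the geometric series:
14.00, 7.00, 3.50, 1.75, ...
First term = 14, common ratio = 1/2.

Sₙ = a(1 - rⁿ) / (1 - r)
S_8 = 14(1 - (1/2)^8) / (1 - (1/2))
S_8 = 14(1 - (1/256)) / (1/2)
S_8 = 1785/64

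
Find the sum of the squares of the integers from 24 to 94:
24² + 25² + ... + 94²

Use ∑_{k=1}^{n} k² = n(n+1)(2n+1)/6, then subtract the first 23 terms.
∑_{k=1}^{94} k² = 94×95×189/6 = 281295
∑_{k=1}^{23} k² = 23×24×47/6 = 4324
∑_{k=24}^{94} k² = 281295 - 4324 = 276971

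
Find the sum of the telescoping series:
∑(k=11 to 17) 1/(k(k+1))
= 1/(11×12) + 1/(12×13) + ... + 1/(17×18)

Partial fractions: 1/(k(k+1)) = 1/k - 1/(k+1)
The series telescopes:
= (1/11 - 1/12) + (1/12 - 1/13) + ... + (1/17 - 1/18)
= 1/11 - 1/18
= 7/198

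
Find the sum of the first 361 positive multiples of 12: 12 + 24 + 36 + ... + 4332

Factor out 12: = 12(1 + 2 + ... + 361) = 12 × n(n+1)/2
= 12 × 361×362/2
= 12 × 65341
= 784092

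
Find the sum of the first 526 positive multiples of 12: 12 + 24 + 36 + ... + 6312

Factor out 12: = 12(1 + 2 + ... + 526) = 12 × n(n+1)/2
= 12 × 526×527/2
= 12 × 138601
= 1663212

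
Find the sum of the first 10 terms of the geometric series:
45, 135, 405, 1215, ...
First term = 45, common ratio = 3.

Sₙ = a(1 - rⁿ) / (1 - r)
S_10 = 45(1 - 3^10) / (1 - 3)
S_10 = 45(1 - 59049) / (-2)
S_10 = 1328580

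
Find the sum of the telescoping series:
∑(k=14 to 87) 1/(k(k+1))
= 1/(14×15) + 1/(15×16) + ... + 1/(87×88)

Partial fractions: 1/(k(k+1)) = 1/k - 1/(k+1)
The series telescopes:
= (1/14 - 1/15) + (1/15 - 1/16) + ... + (1/87 - 1/88)
= 1/14 - 1/88
= 37/616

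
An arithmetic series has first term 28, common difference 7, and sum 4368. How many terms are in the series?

Using S = n/2 × [2a + (n-1)d]
4368 = n/2 × [2(28) + (n-1)(7)]
4368 = n/2 × [56 + 7n - 7]
8736 = n × [49 + 7n]
7n² + (49)n - 8736 = 0
Discriminant: Δ = (49)² - 4(7)(-8736) = 2401 + 244608 = 247009
√Δ = 497
n = [-(49) + √Δ] / (2·7) = (-49 + 497) / 14 = 448 / 14 = 32
(The negative root is discarded since n must be a positive integer.)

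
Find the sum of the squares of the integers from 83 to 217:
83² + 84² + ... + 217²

Use ∑_{k=1}^{n} k² = n(n+1)(2n+1)/6, then subtract the first 82 terms.
∑_{k=1}^{217} k² = 217×218×435/6 = 3429685
∑_{k=1}^{82} k² = 82×83×165/6 = 187165
∑_{k=83}^{217} k² = 3429685 - 187165 = 3242520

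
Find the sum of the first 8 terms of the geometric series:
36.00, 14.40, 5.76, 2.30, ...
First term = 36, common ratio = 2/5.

Sₙ = a(1 - rⁿ) / (1 - r)
S_8 = 36(1 - (2/5)^8) / (1 - (2/5))
S_8 = 36(1 - (256/390625)) / (3/5)
S_8 = 4684428/78125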